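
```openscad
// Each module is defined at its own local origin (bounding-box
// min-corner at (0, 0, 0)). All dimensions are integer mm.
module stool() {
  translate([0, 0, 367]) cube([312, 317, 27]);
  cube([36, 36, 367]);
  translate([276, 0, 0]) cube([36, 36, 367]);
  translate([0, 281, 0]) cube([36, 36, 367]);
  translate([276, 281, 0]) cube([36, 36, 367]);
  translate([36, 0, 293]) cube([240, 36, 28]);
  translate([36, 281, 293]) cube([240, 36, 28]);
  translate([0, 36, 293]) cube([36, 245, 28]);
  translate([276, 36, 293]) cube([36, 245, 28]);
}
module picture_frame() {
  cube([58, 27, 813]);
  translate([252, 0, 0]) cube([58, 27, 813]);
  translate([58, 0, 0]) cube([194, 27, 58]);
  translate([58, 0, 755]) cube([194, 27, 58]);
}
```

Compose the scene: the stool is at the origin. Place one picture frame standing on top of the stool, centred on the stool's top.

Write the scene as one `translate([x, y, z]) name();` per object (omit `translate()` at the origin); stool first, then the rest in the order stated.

stool();
translate([1, 145, 394]) picture_frame();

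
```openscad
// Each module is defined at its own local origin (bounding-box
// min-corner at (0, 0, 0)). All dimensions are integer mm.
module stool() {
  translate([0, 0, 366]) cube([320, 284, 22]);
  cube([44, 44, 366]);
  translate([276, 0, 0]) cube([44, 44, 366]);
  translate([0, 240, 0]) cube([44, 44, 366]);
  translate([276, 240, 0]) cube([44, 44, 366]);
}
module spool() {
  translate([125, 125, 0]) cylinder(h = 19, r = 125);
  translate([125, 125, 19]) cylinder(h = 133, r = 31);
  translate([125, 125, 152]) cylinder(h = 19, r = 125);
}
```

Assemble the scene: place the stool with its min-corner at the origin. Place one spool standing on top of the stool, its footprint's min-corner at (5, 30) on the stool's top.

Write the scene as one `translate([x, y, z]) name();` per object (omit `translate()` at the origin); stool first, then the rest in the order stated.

stool();
translate([5, 30, 388]) spool();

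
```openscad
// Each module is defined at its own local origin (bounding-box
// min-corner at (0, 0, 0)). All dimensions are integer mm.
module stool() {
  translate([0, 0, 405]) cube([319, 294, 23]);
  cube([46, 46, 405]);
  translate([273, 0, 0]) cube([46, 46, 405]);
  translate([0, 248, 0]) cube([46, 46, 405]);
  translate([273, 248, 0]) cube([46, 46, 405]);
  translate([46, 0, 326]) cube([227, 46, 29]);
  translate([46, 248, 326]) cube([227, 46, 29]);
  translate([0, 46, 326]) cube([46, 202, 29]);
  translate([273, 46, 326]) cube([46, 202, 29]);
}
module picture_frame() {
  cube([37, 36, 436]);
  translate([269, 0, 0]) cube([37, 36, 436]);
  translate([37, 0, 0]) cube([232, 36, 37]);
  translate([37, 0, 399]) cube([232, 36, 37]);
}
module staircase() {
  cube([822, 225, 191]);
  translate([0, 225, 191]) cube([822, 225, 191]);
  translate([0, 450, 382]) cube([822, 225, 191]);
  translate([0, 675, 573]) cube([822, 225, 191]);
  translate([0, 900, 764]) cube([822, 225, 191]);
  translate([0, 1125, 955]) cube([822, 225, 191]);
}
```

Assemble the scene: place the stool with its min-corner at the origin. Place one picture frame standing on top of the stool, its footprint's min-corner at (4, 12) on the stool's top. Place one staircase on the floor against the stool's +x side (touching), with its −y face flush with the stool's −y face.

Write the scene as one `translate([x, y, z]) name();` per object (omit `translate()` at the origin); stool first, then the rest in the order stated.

stool();
translate([4, 12, 428]) picture_frame();
translate([319, 0, 0]) staircase();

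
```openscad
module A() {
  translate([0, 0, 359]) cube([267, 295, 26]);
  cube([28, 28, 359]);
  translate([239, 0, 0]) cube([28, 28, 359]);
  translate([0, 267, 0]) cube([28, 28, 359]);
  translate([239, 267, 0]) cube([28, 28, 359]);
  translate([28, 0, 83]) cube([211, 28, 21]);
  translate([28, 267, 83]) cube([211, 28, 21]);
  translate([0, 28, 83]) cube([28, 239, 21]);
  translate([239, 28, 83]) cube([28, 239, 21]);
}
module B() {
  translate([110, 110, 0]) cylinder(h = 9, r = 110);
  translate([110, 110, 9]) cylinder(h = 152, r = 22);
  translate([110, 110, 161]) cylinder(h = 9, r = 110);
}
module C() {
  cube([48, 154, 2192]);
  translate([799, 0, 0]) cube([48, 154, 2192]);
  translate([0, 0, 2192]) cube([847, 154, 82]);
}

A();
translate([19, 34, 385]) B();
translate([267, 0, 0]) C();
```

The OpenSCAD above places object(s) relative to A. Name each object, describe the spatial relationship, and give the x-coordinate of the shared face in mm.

A is a stool. B is a spool. C is a door frame. The spool is on top of the stool. The door frame is against the stool's +x side, with their −y faces flush. The x-coordinate of the shared face is 267 mm.

The stool's +x face and the door frame's −x face are both at x = 267 mm.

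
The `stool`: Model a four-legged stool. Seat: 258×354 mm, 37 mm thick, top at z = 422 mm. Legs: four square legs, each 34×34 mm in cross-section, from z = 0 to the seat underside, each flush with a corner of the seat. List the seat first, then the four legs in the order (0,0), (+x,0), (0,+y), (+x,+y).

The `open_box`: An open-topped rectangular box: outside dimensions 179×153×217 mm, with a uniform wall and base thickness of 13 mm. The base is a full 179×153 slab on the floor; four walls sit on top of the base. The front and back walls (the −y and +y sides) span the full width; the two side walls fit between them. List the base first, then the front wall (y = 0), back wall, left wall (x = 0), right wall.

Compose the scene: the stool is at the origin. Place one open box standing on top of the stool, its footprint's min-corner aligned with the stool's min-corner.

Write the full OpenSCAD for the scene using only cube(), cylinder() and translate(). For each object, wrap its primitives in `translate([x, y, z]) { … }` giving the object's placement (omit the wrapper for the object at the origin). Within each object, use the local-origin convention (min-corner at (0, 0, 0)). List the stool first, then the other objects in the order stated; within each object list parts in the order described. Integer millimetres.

translate([0, 0, 385]) cube([258, 354, 37]);
cube([34, 34, 385]);
translate([224, 0, 0]) cube([34, 34, 385]);
translate([0, 320, 0]) cube([34, 34, 385]);
translate([224, 320, 0]) cube([34, 34, 385]);
translate([0, 0, 422]) {
  cube([179, 153, 13]);
  translate([0, 0, 13]) cube([179, 13, 204]);
  translate([0, 140, 13]) cube([179, 13, 204]);
  translate([0, 13, 13]) cube([13, 127, 204]);
  translate([166, 13, 13]) cube([13, 127, 204]);
}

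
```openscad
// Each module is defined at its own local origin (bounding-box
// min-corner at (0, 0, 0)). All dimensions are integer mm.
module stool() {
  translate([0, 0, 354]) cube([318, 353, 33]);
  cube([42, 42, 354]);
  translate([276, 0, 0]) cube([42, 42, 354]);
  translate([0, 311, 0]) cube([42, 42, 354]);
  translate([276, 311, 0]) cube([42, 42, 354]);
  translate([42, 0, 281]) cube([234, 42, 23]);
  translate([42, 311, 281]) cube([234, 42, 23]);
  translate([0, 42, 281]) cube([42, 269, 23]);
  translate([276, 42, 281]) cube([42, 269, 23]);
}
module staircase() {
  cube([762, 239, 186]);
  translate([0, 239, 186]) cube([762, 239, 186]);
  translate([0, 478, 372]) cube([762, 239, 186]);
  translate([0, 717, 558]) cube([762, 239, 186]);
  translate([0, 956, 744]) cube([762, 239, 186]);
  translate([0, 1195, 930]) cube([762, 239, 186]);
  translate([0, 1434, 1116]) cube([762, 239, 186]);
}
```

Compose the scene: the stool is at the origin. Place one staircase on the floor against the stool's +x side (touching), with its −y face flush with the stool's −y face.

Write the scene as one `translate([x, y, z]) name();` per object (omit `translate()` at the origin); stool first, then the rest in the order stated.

stool();
translate([318, 0, 0]) staircase();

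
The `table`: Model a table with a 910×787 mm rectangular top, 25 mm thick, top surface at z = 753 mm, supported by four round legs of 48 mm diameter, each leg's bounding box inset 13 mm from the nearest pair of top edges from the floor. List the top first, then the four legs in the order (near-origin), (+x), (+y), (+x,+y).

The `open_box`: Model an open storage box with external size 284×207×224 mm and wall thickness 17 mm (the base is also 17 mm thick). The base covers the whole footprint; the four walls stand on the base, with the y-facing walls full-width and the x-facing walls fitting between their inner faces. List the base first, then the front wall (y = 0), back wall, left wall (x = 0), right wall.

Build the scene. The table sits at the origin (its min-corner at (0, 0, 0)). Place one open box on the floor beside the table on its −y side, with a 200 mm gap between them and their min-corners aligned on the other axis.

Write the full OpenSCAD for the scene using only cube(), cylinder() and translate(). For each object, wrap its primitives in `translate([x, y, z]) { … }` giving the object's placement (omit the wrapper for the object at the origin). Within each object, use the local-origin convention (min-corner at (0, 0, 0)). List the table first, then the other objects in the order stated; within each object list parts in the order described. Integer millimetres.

translate([0, 0, 728]) cube([910, 787, 25]);
translate([37, 37, 0]) cylinder(h = 728, r = 24);
translate([873, 37, 0]) cylinder(h = 728, r = 24);
translate([37, 750, 0]) cylinder(h = 728, r = 24);
translate([873, 750, 0]) cylinder(h = 728, r = 24);
translate([0, -407, 0]) {
  cube([284, 207, 17]);
  translate([0, 0, 17]) cube([284, 17, 207]);
  translate([0, 190, 17]) cube([284, 17, 207]);
  translate([0, 17, 17]) cube([17, 173, 207]);
  translate([267, 17, 17]) cube([17, 173, 207]);
}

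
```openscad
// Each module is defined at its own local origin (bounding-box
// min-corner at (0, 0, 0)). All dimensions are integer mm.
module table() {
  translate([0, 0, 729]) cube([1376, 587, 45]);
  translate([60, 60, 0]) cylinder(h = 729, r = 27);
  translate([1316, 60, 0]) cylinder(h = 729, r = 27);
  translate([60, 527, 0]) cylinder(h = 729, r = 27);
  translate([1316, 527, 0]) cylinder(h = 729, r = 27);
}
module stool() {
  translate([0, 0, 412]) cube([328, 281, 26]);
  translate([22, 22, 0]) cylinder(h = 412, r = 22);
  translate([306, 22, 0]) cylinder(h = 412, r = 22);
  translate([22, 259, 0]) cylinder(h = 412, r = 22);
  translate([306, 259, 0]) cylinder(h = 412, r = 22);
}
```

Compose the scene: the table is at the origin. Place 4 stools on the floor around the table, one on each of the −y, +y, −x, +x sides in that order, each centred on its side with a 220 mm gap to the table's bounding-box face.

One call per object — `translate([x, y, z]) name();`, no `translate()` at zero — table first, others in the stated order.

table();
translate([524, -501, 0]) stool();
translate([524, 807, 0]) stool();
translate([-548, 153, 0]) stool();
translate([1596, 153, 0]) stool();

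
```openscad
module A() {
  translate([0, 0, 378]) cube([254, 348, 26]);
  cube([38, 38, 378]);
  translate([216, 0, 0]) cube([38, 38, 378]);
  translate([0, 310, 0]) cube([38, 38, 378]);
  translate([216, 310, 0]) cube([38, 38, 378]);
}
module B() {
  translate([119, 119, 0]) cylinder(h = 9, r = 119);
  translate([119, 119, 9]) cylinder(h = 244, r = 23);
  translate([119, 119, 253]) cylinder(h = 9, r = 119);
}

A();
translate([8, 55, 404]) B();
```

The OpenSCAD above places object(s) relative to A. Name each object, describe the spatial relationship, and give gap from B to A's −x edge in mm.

A is a stool. B is a spool. The spool is on top of the stool, centred. The gap from the spool to the stool's −x edge is 8 mm.

The spool's min-x is at 8; the stool's min-x is 0; gap = 8 mm.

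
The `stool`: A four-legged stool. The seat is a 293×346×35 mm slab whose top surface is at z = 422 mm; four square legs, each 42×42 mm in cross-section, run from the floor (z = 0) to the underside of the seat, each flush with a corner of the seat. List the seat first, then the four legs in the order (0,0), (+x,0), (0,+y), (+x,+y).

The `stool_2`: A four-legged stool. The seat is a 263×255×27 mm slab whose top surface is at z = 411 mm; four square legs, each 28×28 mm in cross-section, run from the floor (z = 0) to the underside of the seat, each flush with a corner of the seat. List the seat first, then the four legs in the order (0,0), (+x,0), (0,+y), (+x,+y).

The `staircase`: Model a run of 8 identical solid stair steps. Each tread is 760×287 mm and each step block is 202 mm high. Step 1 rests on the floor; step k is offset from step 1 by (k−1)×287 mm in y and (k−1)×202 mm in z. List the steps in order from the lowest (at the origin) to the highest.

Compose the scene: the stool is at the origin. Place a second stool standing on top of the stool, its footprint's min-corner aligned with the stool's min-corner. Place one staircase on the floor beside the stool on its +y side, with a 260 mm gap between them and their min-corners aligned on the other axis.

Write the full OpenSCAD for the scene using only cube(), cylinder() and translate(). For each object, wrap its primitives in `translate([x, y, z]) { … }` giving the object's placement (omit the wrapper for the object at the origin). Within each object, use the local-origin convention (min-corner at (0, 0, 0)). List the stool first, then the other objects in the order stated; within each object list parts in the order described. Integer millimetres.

translate([0, 0, 387]) cube([293, 346, 35]);
cube([42, 42, 387]);
translate([251, 0, 0]) cube([42, 42, 387]);
translate([0, 304, 0]) cube([42, 42, 387]);
translate([251, 304, 0]) cube([42, 42, 387]);
translate([0, 0, 422]) {
  translate([0, 0, 384]) cube([263, 255, 27]);
  cube([28, 28, 384]);
  translate([235, 0, 0]) cube([28, 28, 384]);
  translate([0, 227, 0]) cube([28, 28, 384]);
  translate([235, 227, 0]) cube([28, 28, 384]);
}
translate([0, 606, 0]) {
  cube([760, 287, 202]);
  translate([0, 287, 202]) cube([760, 287, 202]);
  translate([0, 574, 404]) cube([760, 287, 202]);
  translate([0, 861, 606]) cube([760, 287, 202]);
  translate([0, 1148, 808]) cube([760, 287, 202]);
  translate([0, 1435, 1010]) cube([760, 287, 202]);
  translate([0, 1722, 1212]) cube([760, 287, 202]);
  translate([0, 2009, 1414]) cube([760, 287, 202]);
}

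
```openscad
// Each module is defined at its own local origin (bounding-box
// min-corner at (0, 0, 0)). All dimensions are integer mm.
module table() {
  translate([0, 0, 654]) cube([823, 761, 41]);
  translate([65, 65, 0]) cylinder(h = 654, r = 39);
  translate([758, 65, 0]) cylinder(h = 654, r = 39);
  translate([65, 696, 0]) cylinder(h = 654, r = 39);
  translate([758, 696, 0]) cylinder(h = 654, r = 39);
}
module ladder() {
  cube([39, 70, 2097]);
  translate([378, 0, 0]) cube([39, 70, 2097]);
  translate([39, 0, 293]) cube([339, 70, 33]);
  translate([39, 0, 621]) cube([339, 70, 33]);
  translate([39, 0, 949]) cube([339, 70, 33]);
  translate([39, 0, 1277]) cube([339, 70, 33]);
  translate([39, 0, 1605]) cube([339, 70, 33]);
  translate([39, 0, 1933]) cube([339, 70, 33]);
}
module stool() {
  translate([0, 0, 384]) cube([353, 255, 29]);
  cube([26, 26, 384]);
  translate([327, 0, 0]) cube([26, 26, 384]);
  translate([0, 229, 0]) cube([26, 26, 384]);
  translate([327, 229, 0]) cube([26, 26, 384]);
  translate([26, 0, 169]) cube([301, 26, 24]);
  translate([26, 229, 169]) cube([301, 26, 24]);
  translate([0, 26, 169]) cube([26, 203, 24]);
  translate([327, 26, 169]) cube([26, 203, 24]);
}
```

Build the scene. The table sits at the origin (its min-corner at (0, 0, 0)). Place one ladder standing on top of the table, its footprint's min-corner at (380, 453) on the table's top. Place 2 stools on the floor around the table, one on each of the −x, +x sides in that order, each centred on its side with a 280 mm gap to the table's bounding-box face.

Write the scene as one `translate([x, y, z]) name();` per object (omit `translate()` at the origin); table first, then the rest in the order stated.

table();
translate([380, 453, 695]) ladder();
translate([-633, 253, 0]) stool();
translate([1103, 253, 0]) stool();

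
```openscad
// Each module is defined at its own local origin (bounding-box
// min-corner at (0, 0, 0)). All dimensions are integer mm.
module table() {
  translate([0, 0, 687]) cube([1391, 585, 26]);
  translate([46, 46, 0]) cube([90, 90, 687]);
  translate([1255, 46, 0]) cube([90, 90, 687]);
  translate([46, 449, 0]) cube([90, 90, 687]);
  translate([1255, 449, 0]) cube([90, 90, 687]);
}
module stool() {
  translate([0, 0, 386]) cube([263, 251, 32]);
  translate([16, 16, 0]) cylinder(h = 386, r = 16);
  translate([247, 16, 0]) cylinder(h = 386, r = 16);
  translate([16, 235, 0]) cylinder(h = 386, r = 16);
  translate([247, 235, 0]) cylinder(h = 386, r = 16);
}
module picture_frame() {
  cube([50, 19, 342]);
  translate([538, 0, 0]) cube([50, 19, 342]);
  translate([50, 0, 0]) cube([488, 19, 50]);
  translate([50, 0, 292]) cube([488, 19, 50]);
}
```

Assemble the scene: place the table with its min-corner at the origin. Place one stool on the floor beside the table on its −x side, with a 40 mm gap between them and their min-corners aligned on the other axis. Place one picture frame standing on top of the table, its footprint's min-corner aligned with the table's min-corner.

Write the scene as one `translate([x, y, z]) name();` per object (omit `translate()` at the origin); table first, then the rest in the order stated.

table();
translate([-303, 0, 0]) stool();
translate([0, 0, 713]) picture_frame();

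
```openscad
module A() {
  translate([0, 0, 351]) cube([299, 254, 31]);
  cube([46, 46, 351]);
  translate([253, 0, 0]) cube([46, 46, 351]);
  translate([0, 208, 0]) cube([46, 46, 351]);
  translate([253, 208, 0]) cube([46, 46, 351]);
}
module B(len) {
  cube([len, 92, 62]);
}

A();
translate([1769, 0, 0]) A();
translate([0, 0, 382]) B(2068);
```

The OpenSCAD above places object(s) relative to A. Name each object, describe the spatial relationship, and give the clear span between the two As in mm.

Second stool starts at x = 1769; first ends at x = 299; clear span = 1769 − 299 = 1470 mm.

A is a stool. B is a beam. A beam spans the tops of two stools. The clear span between the two stools is 1470 mm.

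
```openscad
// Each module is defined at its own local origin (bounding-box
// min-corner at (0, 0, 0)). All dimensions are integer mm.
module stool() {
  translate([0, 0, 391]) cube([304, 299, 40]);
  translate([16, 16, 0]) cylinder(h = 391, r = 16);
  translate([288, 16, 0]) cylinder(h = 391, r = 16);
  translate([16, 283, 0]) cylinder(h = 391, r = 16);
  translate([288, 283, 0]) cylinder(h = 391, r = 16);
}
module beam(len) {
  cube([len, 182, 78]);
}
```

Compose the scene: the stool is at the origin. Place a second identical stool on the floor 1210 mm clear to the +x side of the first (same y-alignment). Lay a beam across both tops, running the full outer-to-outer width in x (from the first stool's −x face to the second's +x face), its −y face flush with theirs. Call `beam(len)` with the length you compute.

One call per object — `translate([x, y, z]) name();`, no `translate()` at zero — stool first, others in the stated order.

stool();
translate([1514, 0, 0]) stool();
translate([0, 0, 431]) beam(1818);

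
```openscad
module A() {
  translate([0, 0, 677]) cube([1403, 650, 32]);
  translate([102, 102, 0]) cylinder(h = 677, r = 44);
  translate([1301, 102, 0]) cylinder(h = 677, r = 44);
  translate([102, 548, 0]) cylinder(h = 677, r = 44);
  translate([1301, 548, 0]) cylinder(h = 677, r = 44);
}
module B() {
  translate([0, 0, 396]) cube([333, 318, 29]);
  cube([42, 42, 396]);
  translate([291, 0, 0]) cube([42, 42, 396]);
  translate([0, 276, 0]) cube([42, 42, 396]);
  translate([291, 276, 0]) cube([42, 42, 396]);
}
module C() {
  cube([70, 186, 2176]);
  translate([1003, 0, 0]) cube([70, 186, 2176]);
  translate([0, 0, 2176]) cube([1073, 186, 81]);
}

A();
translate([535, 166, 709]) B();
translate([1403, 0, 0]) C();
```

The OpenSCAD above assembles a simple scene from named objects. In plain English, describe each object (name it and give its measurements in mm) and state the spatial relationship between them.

A is a table with a 1403×650 mm rectangular top, 32 mm thick, top surface at z = 709 mm, supported by four round legs of 88 mm diameter, each leg's bounding box inset 58 mm from the nearest pair of top edges, running from the floor.

B is a four-legged stool. The seat is 333×318 mm, 29 mm thick, top at z = 425 mm. It stands on four square legs, each 42×42 mm in cross-section, from z = 0 to the seat underside, each flush with a corner of the seat.

C is a door frame. The clear opening is 933 mm wide and 2176 mm high. Two 70 mm wide jambs, 186 mm deep, stand either side of the opening from the floor to the top of the opening. A 81 mm thick head sits across the top of both jambs, spanning the full outside width of the frame.

The stool is on top of the table, centred. The door frame is against the table's +x side, with their −y faces flush.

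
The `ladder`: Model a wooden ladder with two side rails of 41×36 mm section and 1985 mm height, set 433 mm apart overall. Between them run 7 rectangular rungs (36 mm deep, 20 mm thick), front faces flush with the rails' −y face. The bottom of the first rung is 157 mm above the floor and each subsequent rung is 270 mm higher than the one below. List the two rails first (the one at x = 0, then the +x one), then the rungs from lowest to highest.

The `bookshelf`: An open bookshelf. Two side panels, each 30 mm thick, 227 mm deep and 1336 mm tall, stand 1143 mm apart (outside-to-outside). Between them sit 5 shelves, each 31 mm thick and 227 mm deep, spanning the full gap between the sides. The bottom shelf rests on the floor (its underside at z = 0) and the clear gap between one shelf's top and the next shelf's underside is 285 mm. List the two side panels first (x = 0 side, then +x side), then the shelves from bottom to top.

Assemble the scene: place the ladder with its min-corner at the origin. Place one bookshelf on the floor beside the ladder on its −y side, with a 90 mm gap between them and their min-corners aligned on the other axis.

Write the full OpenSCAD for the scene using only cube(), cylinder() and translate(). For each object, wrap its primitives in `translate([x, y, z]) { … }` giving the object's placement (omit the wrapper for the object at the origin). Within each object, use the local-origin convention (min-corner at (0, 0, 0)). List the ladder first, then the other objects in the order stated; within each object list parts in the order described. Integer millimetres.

cube([41, 36, 1985]);
translate([392, 0, 0]) cube([41, 36, 1985]);
translate([41, 0, 157]) cube([351, 36, 20]);
translate([41, 0, 427]) cube([351, 36, 20]);
translate([41, 0, 697]) cube([351, 36, 20]);
translate([41, 0, 967]) cube([351, 36, 20]);
translate([41, 0, 1237]) cube([351, 36, 20]);
translate([41, 0, 1507]) cube([351, 36, 20]);
translate([41, 0, 1777]) cube([351, 36, 20]);
translate([0, -317, 0]) {
  cube([30, 227, 1336]);
  translate([1113, 0, 0]) cube([30, 227, 1336]);
  translate([30, 0, 0]) cube([1083, 227, 31]);
  translate([30, 0, 316]) cube([1083, 227, 31]);
  translate([30, 0, 632]) cube([1083, 227, 31]);
  translate([30, 0, 948]) cube([1083, 227, 31]);
  translate([30, 0, 1264]) cube([1083, 227, 31]);
}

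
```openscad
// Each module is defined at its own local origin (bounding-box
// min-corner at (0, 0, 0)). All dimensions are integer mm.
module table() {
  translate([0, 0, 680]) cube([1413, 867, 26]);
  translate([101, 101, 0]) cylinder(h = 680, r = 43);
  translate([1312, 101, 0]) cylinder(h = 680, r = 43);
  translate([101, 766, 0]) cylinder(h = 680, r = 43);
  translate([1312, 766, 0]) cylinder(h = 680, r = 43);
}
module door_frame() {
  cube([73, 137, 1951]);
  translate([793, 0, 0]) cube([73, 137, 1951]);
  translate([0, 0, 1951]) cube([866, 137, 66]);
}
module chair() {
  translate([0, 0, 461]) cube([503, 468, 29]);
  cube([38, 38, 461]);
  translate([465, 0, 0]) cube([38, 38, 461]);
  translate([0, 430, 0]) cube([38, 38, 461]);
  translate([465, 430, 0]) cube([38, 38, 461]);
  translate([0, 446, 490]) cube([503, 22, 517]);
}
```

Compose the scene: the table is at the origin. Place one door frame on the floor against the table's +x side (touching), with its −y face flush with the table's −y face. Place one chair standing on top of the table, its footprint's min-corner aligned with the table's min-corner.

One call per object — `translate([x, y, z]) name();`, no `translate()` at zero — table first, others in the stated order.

table();
translate([1413, 0, 0]) door_frame();
translate([0, 0, 706]) chair();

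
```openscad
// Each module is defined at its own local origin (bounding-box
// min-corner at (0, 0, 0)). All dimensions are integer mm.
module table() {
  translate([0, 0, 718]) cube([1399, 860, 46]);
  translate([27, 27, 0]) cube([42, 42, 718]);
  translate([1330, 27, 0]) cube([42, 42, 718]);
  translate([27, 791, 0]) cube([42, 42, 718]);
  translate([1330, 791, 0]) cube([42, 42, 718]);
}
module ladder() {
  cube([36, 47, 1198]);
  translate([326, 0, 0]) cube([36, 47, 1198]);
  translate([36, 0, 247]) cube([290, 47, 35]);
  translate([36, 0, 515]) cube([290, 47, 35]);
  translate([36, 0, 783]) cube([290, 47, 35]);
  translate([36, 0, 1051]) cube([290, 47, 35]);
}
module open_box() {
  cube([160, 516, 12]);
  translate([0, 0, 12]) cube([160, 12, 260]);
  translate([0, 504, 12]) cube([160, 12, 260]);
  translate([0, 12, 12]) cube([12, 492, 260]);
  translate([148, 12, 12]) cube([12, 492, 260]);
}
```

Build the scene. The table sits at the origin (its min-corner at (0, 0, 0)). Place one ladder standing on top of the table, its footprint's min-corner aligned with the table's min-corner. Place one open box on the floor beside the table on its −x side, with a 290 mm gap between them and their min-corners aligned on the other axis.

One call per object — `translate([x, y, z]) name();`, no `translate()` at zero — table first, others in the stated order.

table();
translate([0, 0, 764]) ladder();
translate([-450, 0, 0]) open_box();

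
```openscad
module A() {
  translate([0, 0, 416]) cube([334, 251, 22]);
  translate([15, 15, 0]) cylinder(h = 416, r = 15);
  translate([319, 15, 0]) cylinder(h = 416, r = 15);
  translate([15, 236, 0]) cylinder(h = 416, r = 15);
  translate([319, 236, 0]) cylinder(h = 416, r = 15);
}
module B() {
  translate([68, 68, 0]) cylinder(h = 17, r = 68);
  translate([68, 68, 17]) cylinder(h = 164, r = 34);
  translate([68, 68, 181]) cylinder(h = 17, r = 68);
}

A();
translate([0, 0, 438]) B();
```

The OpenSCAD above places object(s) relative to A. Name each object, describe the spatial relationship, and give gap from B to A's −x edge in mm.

A is a stool. B is a spool. The spool is on top of the stool. The gap from the spool to the stool's −x edge is 0 mm.

The spool's min-x is at 0; the stool's min-x is 0; gap = 0 mm.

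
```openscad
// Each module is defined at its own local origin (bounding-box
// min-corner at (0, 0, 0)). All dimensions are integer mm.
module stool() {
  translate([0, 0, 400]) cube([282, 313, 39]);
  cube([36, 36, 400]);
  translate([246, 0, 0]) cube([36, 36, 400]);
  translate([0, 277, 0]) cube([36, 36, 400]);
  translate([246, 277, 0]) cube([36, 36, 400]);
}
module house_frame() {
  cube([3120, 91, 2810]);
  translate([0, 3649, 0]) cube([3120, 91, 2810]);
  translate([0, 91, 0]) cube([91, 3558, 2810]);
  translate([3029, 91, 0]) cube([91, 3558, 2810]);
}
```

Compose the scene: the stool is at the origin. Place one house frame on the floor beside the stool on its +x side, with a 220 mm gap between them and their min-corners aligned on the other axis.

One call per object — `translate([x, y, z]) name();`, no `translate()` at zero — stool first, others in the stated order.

stool();
translate([502, 0, 0]) house_frame();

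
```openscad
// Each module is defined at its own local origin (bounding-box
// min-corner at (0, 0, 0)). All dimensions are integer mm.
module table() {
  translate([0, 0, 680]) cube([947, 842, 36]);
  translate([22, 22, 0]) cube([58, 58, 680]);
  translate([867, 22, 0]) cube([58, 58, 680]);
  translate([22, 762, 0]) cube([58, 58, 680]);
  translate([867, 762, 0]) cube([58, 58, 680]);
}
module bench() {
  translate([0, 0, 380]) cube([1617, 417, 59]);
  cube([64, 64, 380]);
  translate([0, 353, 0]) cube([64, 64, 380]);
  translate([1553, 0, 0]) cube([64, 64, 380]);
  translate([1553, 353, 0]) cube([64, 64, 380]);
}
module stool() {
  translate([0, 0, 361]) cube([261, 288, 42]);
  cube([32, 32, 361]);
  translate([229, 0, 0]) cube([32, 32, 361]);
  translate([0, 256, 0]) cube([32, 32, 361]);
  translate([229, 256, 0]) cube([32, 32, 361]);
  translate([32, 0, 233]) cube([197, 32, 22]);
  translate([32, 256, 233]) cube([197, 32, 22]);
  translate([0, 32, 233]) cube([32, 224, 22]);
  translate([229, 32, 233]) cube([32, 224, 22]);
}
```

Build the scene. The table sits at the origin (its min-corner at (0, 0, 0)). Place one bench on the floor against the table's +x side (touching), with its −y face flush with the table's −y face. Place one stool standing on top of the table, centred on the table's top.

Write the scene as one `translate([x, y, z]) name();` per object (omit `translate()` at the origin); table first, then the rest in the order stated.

table();
translate([947, 0, 0]) bench();
translate([343, 277, 716]) stool();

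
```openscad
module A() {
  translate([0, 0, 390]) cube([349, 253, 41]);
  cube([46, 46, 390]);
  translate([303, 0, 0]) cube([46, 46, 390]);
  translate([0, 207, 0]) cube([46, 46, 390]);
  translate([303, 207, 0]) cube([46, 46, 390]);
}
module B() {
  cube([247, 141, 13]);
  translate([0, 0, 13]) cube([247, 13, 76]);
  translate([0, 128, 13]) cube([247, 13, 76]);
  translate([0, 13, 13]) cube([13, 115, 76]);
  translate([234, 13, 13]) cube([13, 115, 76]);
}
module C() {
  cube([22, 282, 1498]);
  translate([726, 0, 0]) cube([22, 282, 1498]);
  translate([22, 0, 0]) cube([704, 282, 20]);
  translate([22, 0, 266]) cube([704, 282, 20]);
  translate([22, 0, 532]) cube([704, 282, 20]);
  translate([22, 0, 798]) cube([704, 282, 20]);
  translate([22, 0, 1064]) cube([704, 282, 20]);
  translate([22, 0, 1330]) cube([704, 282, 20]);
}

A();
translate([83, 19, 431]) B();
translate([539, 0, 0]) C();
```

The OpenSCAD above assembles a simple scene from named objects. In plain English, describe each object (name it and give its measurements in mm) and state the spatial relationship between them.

A is a four-legged stool. The seat is a 349×253×41 mm slab whose top surface is at z = 431 mm; four square legs, each 46×46 mm in cross-section, run from the floor (z = 0) to the underside of the seat, each flush with a corner of the seat.

B is an open-topped rectangular box: outside dimensions 247×141×89 mm, with a uniform wall and base thickness of 13 mm. The base is a full 247×141 slab on the floor; four walls sit on top of the base. The front and back walls (the −y and +y sides) span the full width; the two side walls fit between them.

C is an open bookshelf. Two side panels, each 22 mm thick, 282 mm deep and 1498 mm tall, stand 748 mm apart (outside-to-outside). Between them sit 6 shelves, each 20 mm thick and 282 mm deep, spanning the full gap between the sides. The bottom shelf rests on the floor (its underside at z = 0) and the clear gap between one shelf's top and the next shelf's underside is 246 mm.

The open box is on top of the stool. The bookshelf is on the floor beside the stool on its +x side.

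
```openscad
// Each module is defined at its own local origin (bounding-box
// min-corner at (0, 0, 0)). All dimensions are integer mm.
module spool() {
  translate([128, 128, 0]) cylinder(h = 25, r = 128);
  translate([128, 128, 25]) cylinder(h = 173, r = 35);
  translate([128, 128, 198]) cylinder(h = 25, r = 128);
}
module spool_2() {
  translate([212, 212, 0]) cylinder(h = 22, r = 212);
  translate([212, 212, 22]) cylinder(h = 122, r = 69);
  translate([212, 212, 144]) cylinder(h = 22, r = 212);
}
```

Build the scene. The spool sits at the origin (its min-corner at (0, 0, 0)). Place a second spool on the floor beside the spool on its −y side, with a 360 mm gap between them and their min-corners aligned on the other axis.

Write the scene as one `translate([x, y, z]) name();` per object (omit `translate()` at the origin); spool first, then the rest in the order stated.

spool();
translate([0, -784, 0]) spool_2();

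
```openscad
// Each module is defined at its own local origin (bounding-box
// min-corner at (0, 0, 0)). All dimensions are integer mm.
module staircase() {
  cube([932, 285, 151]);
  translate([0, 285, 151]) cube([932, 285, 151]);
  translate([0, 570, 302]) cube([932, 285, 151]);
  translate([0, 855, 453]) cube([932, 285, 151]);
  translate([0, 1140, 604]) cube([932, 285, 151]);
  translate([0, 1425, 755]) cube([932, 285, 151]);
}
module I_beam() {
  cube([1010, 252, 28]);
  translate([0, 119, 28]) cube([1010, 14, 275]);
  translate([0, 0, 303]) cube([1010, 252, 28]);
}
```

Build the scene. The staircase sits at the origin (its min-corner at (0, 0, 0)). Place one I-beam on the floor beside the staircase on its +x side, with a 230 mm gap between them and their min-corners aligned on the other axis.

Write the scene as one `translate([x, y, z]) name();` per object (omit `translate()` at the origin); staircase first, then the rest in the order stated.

staircase();
translate([1162, 0, 0]) I_beam();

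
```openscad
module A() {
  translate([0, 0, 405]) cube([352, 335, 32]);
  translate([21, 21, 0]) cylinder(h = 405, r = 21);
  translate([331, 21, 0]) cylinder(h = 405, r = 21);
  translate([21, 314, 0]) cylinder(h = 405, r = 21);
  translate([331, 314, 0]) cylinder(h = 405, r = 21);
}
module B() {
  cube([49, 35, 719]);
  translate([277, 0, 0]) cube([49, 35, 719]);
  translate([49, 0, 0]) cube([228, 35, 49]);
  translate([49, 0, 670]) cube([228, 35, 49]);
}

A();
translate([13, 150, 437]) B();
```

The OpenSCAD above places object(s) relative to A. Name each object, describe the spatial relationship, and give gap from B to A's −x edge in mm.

A is a stool. B is a picture frame. The picture frame is on top of the stool, centred. The gap from the picture frame to the stool's −x edge is 13 mm.

The picture frame's min-x is at 13; the stool's min-x is 0; gap = 13 mm.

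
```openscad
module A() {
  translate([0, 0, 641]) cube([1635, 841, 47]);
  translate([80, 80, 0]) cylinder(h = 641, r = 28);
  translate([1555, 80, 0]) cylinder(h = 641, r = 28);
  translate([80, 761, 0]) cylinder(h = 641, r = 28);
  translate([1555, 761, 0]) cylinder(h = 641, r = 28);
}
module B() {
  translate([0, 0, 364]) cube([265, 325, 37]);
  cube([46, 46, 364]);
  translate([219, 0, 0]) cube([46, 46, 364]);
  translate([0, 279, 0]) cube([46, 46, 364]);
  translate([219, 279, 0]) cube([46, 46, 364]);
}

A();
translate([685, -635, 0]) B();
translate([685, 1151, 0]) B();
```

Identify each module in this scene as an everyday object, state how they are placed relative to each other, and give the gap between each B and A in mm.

A is a table. B is a stool. Two stools sit around the table at the −y, +y sides. The gap between each stool and the table is 310 mm.

Each stool's nearest face is 310 mm from the table's bounding box.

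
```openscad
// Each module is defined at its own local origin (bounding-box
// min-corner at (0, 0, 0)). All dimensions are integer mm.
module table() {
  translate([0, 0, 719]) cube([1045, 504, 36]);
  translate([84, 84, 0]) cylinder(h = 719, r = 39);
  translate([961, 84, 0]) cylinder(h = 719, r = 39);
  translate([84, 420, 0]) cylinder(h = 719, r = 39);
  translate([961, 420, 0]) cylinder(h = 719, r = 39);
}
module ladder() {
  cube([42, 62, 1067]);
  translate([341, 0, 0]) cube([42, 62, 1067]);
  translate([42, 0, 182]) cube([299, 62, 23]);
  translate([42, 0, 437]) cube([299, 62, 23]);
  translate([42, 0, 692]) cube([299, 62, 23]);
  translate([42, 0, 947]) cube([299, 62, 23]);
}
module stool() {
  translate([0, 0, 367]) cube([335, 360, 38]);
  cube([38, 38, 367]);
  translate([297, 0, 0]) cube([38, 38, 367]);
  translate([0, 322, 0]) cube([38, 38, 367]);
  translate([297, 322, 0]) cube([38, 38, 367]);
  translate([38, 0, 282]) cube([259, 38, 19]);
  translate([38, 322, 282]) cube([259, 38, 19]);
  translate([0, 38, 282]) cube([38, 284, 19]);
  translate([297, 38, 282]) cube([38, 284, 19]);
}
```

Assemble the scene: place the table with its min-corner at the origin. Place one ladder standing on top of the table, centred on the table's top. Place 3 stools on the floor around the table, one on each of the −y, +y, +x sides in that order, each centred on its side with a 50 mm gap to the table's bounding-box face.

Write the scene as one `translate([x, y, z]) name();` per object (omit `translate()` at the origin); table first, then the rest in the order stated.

table();
translate([331, 221, 755]) ladder();
translate([355, -410, 0]) stool();
translate([355, 554, 0]) stool();
translate([1095, 72, 0]) stool();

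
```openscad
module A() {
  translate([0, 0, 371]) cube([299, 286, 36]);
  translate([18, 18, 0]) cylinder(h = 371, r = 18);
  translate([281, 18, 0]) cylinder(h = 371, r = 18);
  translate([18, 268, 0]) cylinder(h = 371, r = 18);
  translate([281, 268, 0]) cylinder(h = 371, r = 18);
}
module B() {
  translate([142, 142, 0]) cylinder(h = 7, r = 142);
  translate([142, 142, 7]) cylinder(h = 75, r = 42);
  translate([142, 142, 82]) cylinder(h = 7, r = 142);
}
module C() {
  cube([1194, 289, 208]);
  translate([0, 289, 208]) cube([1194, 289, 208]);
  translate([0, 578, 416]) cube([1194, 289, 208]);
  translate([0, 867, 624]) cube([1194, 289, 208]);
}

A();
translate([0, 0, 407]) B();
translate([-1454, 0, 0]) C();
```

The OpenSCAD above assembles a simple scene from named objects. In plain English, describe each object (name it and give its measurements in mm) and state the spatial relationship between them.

A is a four-legged stool. The seat is a 299×286×36 mm slab whose top surface is at z = 407 mm; four round legs, each 36 mm in diameter, run from the floor (z = 0) to the underside of the seat, each leg's axis is inset half a diameter from the nearest pair of seat edges (so the leg's bounding box is flush with the corner).

B is a spool: two coaxial disc flanges of radius 142 mm and thickness 7 mm, joined by a core cylinder of radius 42 mm and height 75 mm. The lower flange rests on z = 0 and the three cylinders share a vertical axis.

C is a straight staircase of 4 solid steps. Each step is 1194 mm wide (x), 289 mm deep (y, the going) and 208 mm tall (the rise). The first step rests on the floor; each subsequent step sits one going further in +y and one rise higher in +z, directly behind and above the previous step with no overlap.

The spool is on top of the stool. The staircase is on the floor beside the stool on its −x side.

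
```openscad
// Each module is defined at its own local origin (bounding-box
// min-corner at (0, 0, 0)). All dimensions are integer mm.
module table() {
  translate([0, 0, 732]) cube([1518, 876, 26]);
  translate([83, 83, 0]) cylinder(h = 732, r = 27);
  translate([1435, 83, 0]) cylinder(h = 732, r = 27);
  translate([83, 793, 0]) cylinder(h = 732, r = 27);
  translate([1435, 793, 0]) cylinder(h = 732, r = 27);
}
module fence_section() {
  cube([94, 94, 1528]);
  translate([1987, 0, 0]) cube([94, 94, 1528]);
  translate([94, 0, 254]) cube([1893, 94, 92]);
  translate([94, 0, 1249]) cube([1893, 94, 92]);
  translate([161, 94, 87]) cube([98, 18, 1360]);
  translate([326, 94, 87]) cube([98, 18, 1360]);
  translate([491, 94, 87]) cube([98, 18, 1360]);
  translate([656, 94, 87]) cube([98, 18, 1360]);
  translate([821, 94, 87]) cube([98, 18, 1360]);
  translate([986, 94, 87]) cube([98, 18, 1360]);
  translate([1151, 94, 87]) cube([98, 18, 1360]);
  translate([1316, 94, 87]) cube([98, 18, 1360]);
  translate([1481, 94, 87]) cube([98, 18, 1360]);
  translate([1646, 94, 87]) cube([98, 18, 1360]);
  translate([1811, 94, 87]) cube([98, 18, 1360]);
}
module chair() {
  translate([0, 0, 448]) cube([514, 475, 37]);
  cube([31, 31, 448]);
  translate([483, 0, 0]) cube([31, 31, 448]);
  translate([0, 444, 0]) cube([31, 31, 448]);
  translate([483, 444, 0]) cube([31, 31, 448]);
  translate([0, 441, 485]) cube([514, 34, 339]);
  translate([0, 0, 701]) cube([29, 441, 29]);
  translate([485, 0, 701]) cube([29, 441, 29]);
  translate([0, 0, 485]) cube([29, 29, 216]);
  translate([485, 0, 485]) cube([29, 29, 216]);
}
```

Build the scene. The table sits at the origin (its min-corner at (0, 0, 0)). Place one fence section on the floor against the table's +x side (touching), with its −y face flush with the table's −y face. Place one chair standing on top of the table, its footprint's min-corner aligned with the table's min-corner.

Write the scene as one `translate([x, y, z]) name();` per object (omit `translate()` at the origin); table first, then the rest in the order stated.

table();
translate([1518, 0, 0]) fence_section();
translate([0, 0, 758]) chair();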